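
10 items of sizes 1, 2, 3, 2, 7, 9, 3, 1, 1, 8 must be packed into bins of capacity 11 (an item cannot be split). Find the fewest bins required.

4

Total = 9 + 8 + 7 + 3 + 3 + 2 + 2 + 1 + 1 + 1 = 37.
Lower bound: ⌈37/11⌉ = 4 bins.
A packing using 4 bins:
  bin 1: 9 + 2 = 11
  bin 2: 8 + 3 = 11
  bin 3: 7 + 3 + 1 = 11
  bin 4: 2 + 1 + 1 = 4
This matches the lower bound, so 4 is optimal.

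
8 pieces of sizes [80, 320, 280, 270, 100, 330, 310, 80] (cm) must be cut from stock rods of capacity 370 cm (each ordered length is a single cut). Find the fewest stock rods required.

Total = 330 + 320 + 310 + 280 + 270 + 100 + 80 + 80 = 1770 cm.
Lower bound: ⌈1770/370⌉ = 5 stock rods.
A packing using 6 stock rods:
  stock rod 1: 330 = 330
  stock rod 2: 320 = 320
  stock rod 3: 310 = 310
  stock rod 4: 280 + 80 = 360
  stock rod 5: 270 + 100 = 370
  stock rod 6: 80 = 80
No arrangement into 5 stock rods stays within capacity, so 6 is optimal.

6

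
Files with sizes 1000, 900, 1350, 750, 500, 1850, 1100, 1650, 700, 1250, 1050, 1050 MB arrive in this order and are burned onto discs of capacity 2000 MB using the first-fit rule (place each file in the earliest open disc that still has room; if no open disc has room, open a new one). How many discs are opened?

  1000 → disc 1 (new)  [load 1000/2000]
  900 → disc 1  [load 1900/2000]
  1350 → disc 2 (new)  [load 1350/2000]
  750 → disc 3 (new)  [load 750/2000]
  500 → disc 2  [load 1850/2000]
  1850 → disc 4 (new)  [load 1850/2000]
  1100 → disc 3  [load 1850/2000]
  1650 → disc 5 (new)  [load 1650/2000]
  700 → disc 6 (new)  [load 700/2000]
  1250 → disc 6  [load 1950/2000]
  1050 → disc 7 (new)  [load 1050/2000]
  1050 → disc 8 (new)  [load 1050/2000]
8 discs opened.

8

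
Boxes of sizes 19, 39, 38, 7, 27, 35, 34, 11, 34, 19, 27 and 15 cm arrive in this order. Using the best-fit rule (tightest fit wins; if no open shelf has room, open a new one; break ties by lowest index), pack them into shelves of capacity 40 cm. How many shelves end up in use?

  19 → shelf 1 (new)  [load 19/40]
  39 → shelf 2 (new)  [load 39/40]
  38 → shelf 3 (new)  [load 38/40]
  7 → shelf 1  [load 26/40]
  27 → shelf 4 (new)  [load 27/40]
  35 → shelf 5 (new)  [load 35/40]
  34 → shelf 6 (new)  [load 34/40]
  11 → shelf 4  [load 38/40]
  34 → shelf 7 (new)  [load 34/40]
  19 → shelf 8 (new)  [load 19/40]
  27 → shelf 9 (new)  [load 27/40]
  15 → shelf 8  [load 34/40]
9 shelves opened.

9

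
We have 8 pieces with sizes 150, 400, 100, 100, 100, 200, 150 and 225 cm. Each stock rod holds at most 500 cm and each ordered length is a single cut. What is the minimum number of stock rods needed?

3

Total = 400 + 225 + 200 + 150 + 150 + 100 + 100 + 100 = 1425 cm.
Lower bound: ⌈1425/500⌉ = 3 stock rods.
A packing using 3 stock rods:
  stock rod 1: 400 + 100 = 500
  stock rod 2: 225 + 200 = 425
  stock rod 3: 150 + 150 + 100 + 100 = 500
This matches the lower bound, so 3 is optimal.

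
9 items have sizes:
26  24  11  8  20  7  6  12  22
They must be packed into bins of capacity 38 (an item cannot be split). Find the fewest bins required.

Total = 26 + 24 + 22 + 20 + 12 + 11 + 8 + 7 + 6 = 136.
Lower bound: ⌈136/38⌉ = 4 bins.
A packing using 4 bins:
  bin 1: 26 + 12 = 38
  bin 2: 24 + 11 = 35
  bin 3: 22 + 8 + 7 = 37
  bin 4: 20 + 6 = 26
This matches the lower bound, so 4 is optimal.

4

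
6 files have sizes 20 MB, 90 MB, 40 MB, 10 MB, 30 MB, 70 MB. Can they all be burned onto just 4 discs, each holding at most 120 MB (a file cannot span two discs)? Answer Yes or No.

A valid assignment using 3 discs:
  disc 1: 90 + 30 = 120
  disc 2: 70 + 40 + 10 = 120
  disc 3: 20 = 20
That uses only 3 ≤ 4, so 4 discs are enough.

Yes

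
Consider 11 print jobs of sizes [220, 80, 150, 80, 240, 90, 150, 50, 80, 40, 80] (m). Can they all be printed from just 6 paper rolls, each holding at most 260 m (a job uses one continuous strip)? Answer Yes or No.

Yes

A valid assignment using 6 paper rolls:
  roll 1: 240 = 240
  roll 2: 220 + 40 = 260
  roll 3: 150 + 90 = 240
  roll 4: 150 + 80 = 230
  roll 5: 80 + 80 + 80 = 240
  roll 6: 50 = 50
Every load is within 260 m, so 6 paper rolls suffice.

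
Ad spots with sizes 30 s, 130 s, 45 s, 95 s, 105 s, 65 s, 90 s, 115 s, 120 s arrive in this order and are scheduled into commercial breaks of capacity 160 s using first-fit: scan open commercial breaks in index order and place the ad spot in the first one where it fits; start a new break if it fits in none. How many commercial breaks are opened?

  30 → break 1 (new)  [load 30/160]
  130 → break 1  [load 160/160]
  45 → break 2 (new)  [load 45/160]
  95 → break 2  [load 140/160]
  105 → break 3 (new)  [load 105/160]
  65 → break 4 (new)  [load 65/160]
  90 → break 4  [load 155/160]
  115 → break 5 (new)  [load 115/160]
  120 → break 6 (new)  [load 120/160]
6 commercial breaks opened.

6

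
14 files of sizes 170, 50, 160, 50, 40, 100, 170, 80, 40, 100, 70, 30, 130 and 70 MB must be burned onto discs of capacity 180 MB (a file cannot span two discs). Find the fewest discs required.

8

Total = 170 + 170 + 160 + 130 + 100 + 100 + 80 + 70 + 70 + 50 + 50 + 40 + 40 + 30 = 1260 MB.
Lower bound: ⌈1260/180⌉ = 7 discs.
A packing using 8 discs:
  disc 1: 170 = 170
  disc 2: 170 = 170
  disc 3: 160 = 160
  disc 4: 130 + 50 = 180
  disc 5: 100 + 80 = 180
  disc 6: 100 + 70 = 170
  disc 7: 70 + 50 + 40 = 160
  disc 8: 40 + 30 = 70
No arrangement into 7 discs stays within capacity, so 8 is optimal.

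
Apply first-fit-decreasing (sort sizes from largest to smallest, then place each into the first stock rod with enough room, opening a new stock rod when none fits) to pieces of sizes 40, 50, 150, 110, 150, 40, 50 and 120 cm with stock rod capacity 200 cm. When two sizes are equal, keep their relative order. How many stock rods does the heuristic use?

4

Sorted descending: 150, 150, 120, 110, 50, 50, 40, 40.
  150 → stock rod 1 (new)  [load 150/200]
  150 → stock rod 2 (new)  [load 150/200]
  120 → stock rod 3 (new)  [load 120/200]
  110 → stock rod 4 (new)  [load 110/200]
  50 → stock rod 1  [load 200/200]
  50 → stock rod 2  [load 200/200]
  40 → stock rod 3  [load 160/200]
  40 → stock rod 3  [load 200/200]
4 stock rods opened.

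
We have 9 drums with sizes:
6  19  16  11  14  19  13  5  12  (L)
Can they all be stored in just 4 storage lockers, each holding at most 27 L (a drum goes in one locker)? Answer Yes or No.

Total = 115 L; ⌈115/27⌉ = 5.
At least 5 storage lockers are required, but only 4 are allowed.

No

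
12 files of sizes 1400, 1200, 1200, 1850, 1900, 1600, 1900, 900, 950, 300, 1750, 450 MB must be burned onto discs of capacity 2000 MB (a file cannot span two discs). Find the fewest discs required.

9

Total = 1900 + 1900 + 1850 + 1750 + 1600 + 1400 + 1200 + 1200 + 950 + 900 + 450 + 300 = 15400 MB.
Lower bound: ⌈15400/2000⌉ = 8 discs.
A packing using 9 discs:
  disc 1: 1900 = 1900
  disc 2: 1900 = 1900
  disc 3: 1850 = 1850
  disc 4: 1750 = 1750
  disc 5: 1600 + 300 = 1900
  disc 6: 1400 + 450 = 1850
  disc 7: 1200 = 1200
  disc 8: 1200 = 1200
  disc 9: 950 + 900 = 1850
No arrangement into 8 discs stays within capacity, so 9 is optimal.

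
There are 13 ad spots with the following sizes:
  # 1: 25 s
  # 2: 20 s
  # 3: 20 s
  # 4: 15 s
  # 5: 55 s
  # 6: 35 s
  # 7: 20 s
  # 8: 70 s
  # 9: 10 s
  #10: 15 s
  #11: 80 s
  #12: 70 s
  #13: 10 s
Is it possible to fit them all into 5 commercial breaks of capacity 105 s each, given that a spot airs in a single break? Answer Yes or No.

A valid assignment using 5 commercial breaks:
  break 1: 80 + 25 = 105
  break 2: 70 + 35 = 105
  break 3: 70 + 20 + 15 = 105
  break 4: 55 + 20 + 20 + 10 = 105
  break 5: 15 + 10 = 25
Every load is within 105 s, so 5 commercial breaks suffice.

Yes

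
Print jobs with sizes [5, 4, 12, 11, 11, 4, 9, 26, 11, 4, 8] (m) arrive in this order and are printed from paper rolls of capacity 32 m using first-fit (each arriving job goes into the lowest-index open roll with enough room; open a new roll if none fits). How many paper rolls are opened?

4

  5 → roll 1 (new)  [load 5/32]
  4 → roll 1  [load 9/32]
  12 → roll 1  [load 21/32]
  11 → roll 1  [load 32/32]
  11 → roll 2 (new)  [load 11/32]
  4 → roll 2  [load 15/32]
  9 → roll 2  [load 24/32]
  26 → roll 3 (new)  [load 26/32]
  11 → roll 4 (new)  [load 11/32]
  4 → roll 2  [load 28/32]
  8 → roll 4  [load 19/32]
4 paper rolls opened.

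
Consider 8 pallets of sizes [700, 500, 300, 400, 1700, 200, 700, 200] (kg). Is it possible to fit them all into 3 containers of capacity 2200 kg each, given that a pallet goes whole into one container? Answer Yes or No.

A valid assignment using 3 containers:
  container 1: 1700 + 500 = 2200
  container 2: 700 + 700 + 400 + 300 = 2100
  container 3: 200 + 200 = 400
Every load is within 2200 kg, so 3 containers suffice.

Yes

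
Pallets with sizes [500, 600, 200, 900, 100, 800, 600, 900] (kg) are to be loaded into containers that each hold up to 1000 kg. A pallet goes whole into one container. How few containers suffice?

6

Total = 900 + 900 + 800 + 600 + 600 + 500 + 200 + 100 = 4600 kg.
Lower bound: ⌈4600/1000⌉ = 5 containers.
A packing using 6 containers:
  container 1: 900 + 100 = 1000
  container 2: 900 = 900
  container 3: 800 + 200 = 1000
  container 4: 600 = 600
  container 5: 600 = 600
  container 6: 500 = 500
No arrangement into 5 containers stays within capacity, so 6 is optimal.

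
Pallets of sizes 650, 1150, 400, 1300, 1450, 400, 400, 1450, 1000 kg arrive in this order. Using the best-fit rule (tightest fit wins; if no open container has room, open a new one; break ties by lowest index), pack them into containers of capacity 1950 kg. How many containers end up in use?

  650 → container 1 (new)  [load 650/1950]
  1150 → container 1  [load 1800/1950]
  400 → container 2 (new)  [load 400/1950]
  1300 → container 2  [load 1700/1950]
  1450 → container 3 (new)  [load 1450/1950]
  400 → container 3  [load 1850/1950]
  400 → container 4 (new)  [load 400/1950]
  1450 → container 4  [load 1850/1950]
  1000 → container 5 (new)  [load 1000/1950]
5 containers opened.

5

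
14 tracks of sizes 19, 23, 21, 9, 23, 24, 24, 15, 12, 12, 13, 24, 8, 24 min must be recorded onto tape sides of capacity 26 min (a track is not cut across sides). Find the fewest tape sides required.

Total = 24 + 24 + 24 + 24 + 23 + 23 + 21 + 19 + 15 + 13 + 12 + 12 + 9 + 8 = 251 min.
Lower bound: ⌈251/26⌉ = 10 tape sides.
A packing using 11 tape sides:
  side 1: 24 = 24
  side 2: 24 = 24
  side 3: 24 = 24
  side 4: 24 = 24
  side 5: 23 = 23
  side 6: 23 = 23
  side 7: 21 = 21
  side 8: 19 = 19
  side 9: 15 + 9 = 24
  side 10: 13 + 12 = 25
  side 11: 12 + 8 = 20
No arrangement into 10 tape sides stays within capacity, so 11 is optimal.

11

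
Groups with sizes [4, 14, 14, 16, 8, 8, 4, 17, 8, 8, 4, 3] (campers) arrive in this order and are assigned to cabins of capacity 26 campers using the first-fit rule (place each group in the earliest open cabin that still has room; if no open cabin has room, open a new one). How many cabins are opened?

  4 → cabin 1 (new)  [load 4/26]
  14 → cabin 1  [load 18/26]
  14 → cabin 2 (new)  [load 14/26]
  16 → cabin 3 (new)  [load 16/26]
  8 → cabin 1  [load 26/26]
  8 → cabin 2  [load 22/26]
  4 → cabin 2  [load 26/26]
  17 → cabin 4 (new)  [load 17/26]
  8 → cabin 3  [load 24/26]
  8 → cabin 4  [load 25/26]
  4 → cabin 5 (new)  [load 4/26]
  3 → cabin 5  [load 7/26]
5 cabins opened.

5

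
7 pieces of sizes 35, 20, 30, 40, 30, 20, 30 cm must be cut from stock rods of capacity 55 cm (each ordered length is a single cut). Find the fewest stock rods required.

Total = 40 + 35 + 30 + 30 + 30 + 20 + 20 = 205 cm.
Lower bound: ⌈205/55⌉ = 4 stock rods.
Also, 5 pieces each exceed 55/2 cm, and no two of those can share a stock rod, so at least 5 stock rods are needed.
A packing using 5 stock rods:
  stock rod 1: 40 = 40
  stock rod 2: 35 + 20 = 55
  stock rod 3: 30 + 20 = 50
  stock rod 4: 30 = 30
  stock rod 5: 30 = 30
This matches the lower bound, so 5 is optimal.

5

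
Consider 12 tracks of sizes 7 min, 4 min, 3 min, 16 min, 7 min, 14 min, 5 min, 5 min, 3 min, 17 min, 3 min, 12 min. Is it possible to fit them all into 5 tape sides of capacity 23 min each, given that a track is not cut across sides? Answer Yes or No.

A valid assignment using 5 tape sides:
  side 1: 17 + 5 = 22
  side 2: 16 + 7 = 23
  side 3: 14 + 7 = 21
  side 4: 12 + 5 + 4 = 21
  side 5: 3 + 3 + 3 = 9
Every load is within 23 min, so 5 tape sides suffice.

Yes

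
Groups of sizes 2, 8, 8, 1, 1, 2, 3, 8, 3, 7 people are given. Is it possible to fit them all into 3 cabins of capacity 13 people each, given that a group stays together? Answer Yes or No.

Total = 43 people; ⌈43/13⌉ = 4.
At least 4 cabins are required, but only 3 are allowed.

No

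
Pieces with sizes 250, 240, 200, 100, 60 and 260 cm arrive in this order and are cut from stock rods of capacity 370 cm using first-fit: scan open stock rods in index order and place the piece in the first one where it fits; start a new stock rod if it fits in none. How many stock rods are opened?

  250 → stock rod 1 (new)  [load 250/370]
  240 → stock rod 2 (new)  [load 240/370]
  200 → stock rod 3 (new)  [load 200/370]
  100 → stock rod 1  [load 350/370]
  60 → stock rod 2  [load 300/370]
  260 → stock rod 4 (new)  [load 260/370]
4 stock rods opened.

4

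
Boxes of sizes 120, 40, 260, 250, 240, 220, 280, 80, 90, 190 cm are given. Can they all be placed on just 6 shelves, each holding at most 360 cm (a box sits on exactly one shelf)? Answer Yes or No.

Yes

A valid assignment using 6 shelves:
  shelf 1: 280 + 80 = 360
  shelf 2: 260 + 90 = 350
  shelf 3: 250 + 40 = 290
  shelf 4: 240 + 120 = 360
  shelf 5: 220 = 220
  shelf 6: 190 = 190
Every load is within 360 cm, so 6 shelves suffice.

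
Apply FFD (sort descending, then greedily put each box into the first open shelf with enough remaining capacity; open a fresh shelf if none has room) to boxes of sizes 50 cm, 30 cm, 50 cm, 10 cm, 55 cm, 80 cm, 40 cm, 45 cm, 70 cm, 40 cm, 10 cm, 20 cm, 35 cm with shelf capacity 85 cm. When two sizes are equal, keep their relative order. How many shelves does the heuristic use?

Sorted descending: 80, 70, 55, 50, 50, 45, 40, 40, 35, 30, 20, 10, 10.
  80 → shelf 1 (new)  [load 80/85]
  70 → shelf 2 (new)  [load 70/85]
  55 → shelf 3 (new)  [load 55/85]
  50 → shelf 4 (new)  [load 50/85]
  50 → shelf 5 (new)  [load 50/85]
  45 → shelf 6 (new)  [load 45/85]
  40 → shelf 6  [load 85/85]
  40 → shelf 7 (new)  [load 40/85]
  35 → shelf 4  [load 85/85]
  30 → shelf 3  [load 85/85]
  20 → shelf 5  [load 70/85]
  10 → shelf 2  [load 80/85]
  10 → shelf 5  [load 80/85]
7 shelves opened.

7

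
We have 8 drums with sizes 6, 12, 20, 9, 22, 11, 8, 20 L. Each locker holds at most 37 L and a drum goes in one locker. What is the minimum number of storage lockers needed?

3

Total = 22 + 20 + 20 + 12 + 11 + 9 + 8 + 6 = 108 L.
Lower bound: ⌈108/37⌉ = 3 storage lockers.
A packing using 3 storage lockers:
  locker 1: 22 + 12 = 34
  locker 2: 20 + 11 + 6 = 37
  locker 3: 20 + 9 + 8 = 37
This matches the lower bound, so 3 is optimal.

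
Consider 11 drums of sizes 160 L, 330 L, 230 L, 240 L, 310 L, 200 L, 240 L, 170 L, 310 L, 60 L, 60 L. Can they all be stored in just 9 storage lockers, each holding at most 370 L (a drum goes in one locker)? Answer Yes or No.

A valid assignment using 8 storage lockers:
  locker 1: 330 = 330
  locker 2: 310 + 60 = 370
  locker 3: 310 + 60 = 370
  locker 4: 240 = 240
  locker 5: 240 = 240
  locker 6: 230 = 230
  locker 7: 200 + 170 = 370
  locker 8: 160 = 160
That uses only 8 ≤ 9, so 9 storage lockers are enough.

Yes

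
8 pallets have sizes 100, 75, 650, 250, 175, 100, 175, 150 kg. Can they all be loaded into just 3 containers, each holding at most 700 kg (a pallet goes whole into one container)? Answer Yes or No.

A valid assignment using 3 containers:
  container 1: 650 = 650
  container 2: 250 + 175 + 175 + 100 = 700
  container 3: 150 + 100 + 75 = 325
Every load is within 700 kg, so 3 containers suffice.

Yes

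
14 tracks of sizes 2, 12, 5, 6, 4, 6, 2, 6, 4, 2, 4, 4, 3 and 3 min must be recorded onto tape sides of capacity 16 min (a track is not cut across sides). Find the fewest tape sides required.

Total = 12 + 6 + 6 + 6 + 5 + 4 + 4 + 4 + 4 + 3 + 3 + 2 + 2 + 2 = 63 min.
Lower bound: ⌈63/16⌉ = 4 tape sides.
A packing using 4 tape sides:
  side 1: 12 + 4 = 16
  side 2: 6 + 6 + 4 = 16
  side 3: 6 + 5 + 4 = 15
  side 4: 4 + 3 + 3 + 2 + 2 + 2 = 16
This matches the lower bound, so 4 is optimal.

4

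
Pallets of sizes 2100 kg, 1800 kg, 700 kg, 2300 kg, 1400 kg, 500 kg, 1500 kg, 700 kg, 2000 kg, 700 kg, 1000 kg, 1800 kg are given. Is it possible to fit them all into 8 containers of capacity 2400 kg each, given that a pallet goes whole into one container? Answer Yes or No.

Yes

A valid assignment using 8 containers:
  container 1: 2300 = 2300
  container 2: 2100 = 2100
  container 3: 2000 = 2000
  container 4: 1800 + 500 = 2300
  container 5: 1800 = 1800
  container 6: 1500 + 700 = 2200
  container 7: 1400 + 1000 = 2400
  container 8: 700 + 700 = 1400
Every load is within 2400 kg, so 8 containers suffice.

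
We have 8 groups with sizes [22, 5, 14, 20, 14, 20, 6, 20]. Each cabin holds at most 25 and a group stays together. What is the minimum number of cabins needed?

Total = 22 + 20 + 20 + 20 + 14 + 14 + 6 + 5 = 121.
Lower bound: ⌈121/25⌉ = 5 cabins.
Also, 6 groups each exceed 25/2, and no two of those can share a cabin, so at least 6 cabins are needed.
A packing using 6 cabins:
  cabin 1: 22 = 22
  cabin 2: 20 + 5 = 25
  cabin 3: 20 = 20
  cabin 4: 20 = 20
  cabin 5: 14 + 6 = 20
  cabin 6: 14 = 14
This matches the lower bound, so 6 is optimal.

6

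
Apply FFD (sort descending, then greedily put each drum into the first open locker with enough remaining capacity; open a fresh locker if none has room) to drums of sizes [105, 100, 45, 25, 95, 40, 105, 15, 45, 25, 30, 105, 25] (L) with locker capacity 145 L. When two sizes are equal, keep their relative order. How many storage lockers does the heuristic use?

6

Sorted descending: 105, 105, 105, 100, 95, 45, 45, 40, 30, 25, 25, 25, 15.
  105 → locker 1 (new)  [load 105/145]
  105 → locker 2 (new)  [load 105/145]
  105 → locker 3 (new)  [load 105/145]
  100 → locker 4 (new)  [load 100/145]
  95 → locker 5 (new)  [load 95/145]
  45 → locker 4  [load 145/145]
  45 → locker 5  [load 140/145]
  40 → locker 1  [load 145/145]
  30 → locker 2  [load 135/145]
  25 → locker 3  [load 130/145]
  25 → locker 6 (new)  [load 25/145]
  25 → locker 6  [load 50/145]
  15 → locker 3  [load 145/145]
6 storage lockers opened.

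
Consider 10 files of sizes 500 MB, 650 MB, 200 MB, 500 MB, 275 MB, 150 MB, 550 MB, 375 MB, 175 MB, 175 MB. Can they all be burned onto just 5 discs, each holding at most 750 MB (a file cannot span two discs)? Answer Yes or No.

Total = 3550 MB; ⌈3550/750⌉ = 5.
The bound of 5 does not rule out 5, but exhaustive search shows no assignment into 5 discs of capacity 750 MB exists — the minimum is 6.

No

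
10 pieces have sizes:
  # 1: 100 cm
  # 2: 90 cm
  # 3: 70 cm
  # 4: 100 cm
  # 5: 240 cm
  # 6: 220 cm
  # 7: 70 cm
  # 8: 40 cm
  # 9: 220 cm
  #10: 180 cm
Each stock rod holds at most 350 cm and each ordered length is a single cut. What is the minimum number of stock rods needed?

Total = 240 + 220 + 220 + 180 + 100 + 100 + 90 + 70 + 70 + 40 = 1330 cm.
Lower bound: ⌈1330/350⌉ = 4 stock rods.
A packing using 4 stock rods:
  stock rod 1: 240 + 100 = 340
  stock rod 2: 220 + 100 = 320
  stock rod 3: 220 + 90 + 40 = 350
  stock rod 4: 180 + 70 + 70 = 320
This matches the lower bound, so 4 is optimal.

4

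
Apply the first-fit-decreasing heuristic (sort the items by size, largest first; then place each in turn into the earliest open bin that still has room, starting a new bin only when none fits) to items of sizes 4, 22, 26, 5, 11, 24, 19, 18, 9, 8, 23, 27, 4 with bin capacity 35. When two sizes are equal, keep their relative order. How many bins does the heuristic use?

7

Sorted descending: 27, 26, 24, 23, 22, 19, 18, 11, 9, 8, 5, 4, 4.
  27 → bin 1 (new)  [load 27/35]
  26 → bin 2 (new)  [load 26/35]
  24 → bin 3 (new)  [load 24/35]
  23 → bin 4 (new)  [load 23/35]
  22 → bin 5 (new)  [load 22/35]
  19 → bin 6 (new)  [load 19/35]
  18 → bin 7 (new)  [load 18/35]
  11 → bin 3  [load 35/35]
  9 → bin 2  [load 35/35]
  8 → bin 1  [load 35/35]
  5 → bin 4  [load 28/35]
  4 → bin 4  [load 32/35]
  4 → bin 5  [load 26/35]
7 bins opened.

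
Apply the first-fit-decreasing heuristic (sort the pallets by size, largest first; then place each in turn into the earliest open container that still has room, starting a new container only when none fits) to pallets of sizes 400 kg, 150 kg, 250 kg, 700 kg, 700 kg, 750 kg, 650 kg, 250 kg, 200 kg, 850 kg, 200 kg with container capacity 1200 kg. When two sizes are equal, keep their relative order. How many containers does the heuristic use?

5

Sorted descending: 850, 750, 700, 700, 650, 400, 250, 250, 200, 200, 150.
  850 → container 1 (new)  [load 850/1200]
  750 → container 2 (new)  [load 750/1200]
  700 → container 3 (new)  [load 700/1200]
  700 → container 4 (new)  [load 700/1200]
  650 → container 5 (new)  [load 650/1200]
  400 → container 2  [load 1150/1200]
  250 → container 1  [load 1100/1200]
  250 → container 3  [load 950/1200]
  200 → container 3  [load 1150/1200]
  200 → container 4  [load 900/1200]
  150 → container 4  [load 1050/1200]
5 containers opened.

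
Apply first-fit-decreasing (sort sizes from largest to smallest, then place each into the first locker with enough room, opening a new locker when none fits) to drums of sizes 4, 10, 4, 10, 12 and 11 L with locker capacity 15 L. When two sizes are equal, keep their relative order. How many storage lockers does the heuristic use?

4

Sorted descending: 12, 11, 10, 10, 4, 4.
  12 → locker 1 (new)  [load 12/15]
  11 → locker 2 (new)  [load 11/15]
  10 → locker 3 (new)  [load 10/15]
  10 → locker 4 (new)  [load 10/15]
  4 → locker 2  [load 15/15]
  4 → locker 3  [load 14/15]
4 storage lockers opened.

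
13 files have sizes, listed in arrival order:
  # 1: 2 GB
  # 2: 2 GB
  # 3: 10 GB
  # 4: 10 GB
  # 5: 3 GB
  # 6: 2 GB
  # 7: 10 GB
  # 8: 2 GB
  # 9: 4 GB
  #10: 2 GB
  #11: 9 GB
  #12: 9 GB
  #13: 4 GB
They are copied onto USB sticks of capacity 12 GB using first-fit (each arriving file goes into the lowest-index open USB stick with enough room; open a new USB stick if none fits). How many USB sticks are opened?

7

  2 → USB stick 1 (new)  [load 2/12]
  2 → USB stick 1  [load 4/12]
  10 → USB stick 2 (new)  [load 10/12]
  10 → USB stick 3 (new)  [load 10/12]
  3 → USB stick 1  [load 7/12]
  2 → USB stick 1  [load 9/12]
  10 → USB stick 4 (new)  [load 10/12]
  2 → USB stick 1  [load 11/12]
  4 → USB stick 5 (new)  [load 4/12]
  2 → USB stick 2  [load 12/12]
  9 → USB stick 6 (new)  [load 9/12]
  9 → USB stick 7 (new)  [load 9/12]
  4 → USB stick 5  [load 8/12]
7 USB sticks opened.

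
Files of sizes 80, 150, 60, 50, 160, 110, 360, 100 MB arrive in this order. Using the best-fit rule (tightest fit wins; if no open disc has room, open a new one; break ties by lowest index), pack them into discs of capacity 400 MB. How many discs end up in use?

  80 → disc 1 (new)  [load 80/400]
  150 → disc 1  [load 230/400]
  60 → disc 1  [load 290/400]
  50 → disc 1  [load 340/400]
  160 → disc 2 (new)  [load 160/400]
  110 → disc 2  [load 270/400]
  360 → disc 3 (new)  [load 360/400]
  100 → disc 2  [load 370/400]
3 discs opened.

3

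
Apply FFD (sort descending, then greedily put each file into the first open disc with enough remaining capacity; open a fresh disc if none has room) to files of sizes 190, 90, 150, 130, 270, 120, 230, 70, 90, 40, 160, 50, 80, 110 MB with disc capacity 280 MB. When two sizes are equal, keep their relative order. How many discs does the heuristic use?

Sorted descending: 270, 230, 190, 160, 150, 130, 120, 110, 90, 90, 80, 70, 50, 40.
  270 → disc 1 (new)  [load 270/280]
  230 → disc 2 (new)  [load 230/280]
  190 → disc 3 (new)  [load 190/280]
  160 → disc 4 (new)  [load 160/280]
  150 → disc 5 (new)  [load 150/280]
  130 → disc 5  [load 280/280]
  120 → disc 4  [load 280/280]
  110 → disc 6 (new)  [load 110/280]
  90 → disc 3  [load 280/280]
  90 → disc 6  [load 200/280]
  80 → disc 6  [load 280/280]
  70 → disc 7 (new)  [load 70/280]
  50 → disc 2  [load 280/280]
  40 → disc 7  [load 110/280]
7 discs opened.

7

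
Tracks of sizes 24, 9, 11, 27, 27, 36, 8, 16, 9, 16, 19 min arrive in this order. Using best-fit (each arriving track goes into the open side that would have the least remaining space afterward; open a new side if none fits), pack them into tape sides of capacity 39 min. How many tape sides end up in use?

  24 → side 1 (new)  [load 24/39]
  9 → side 1  [load 33/39]
  11 → side 2 (new)  [load 11/39]
  27 → side 2  [load 38/39]
  27 → side 3 (new)  [load 27/39]
  36 → side 4 (new)  [load 36/39]
  8 → side 3  [load 35/39]
  16 → side 5 (new)  [load 16/39]
  9 → side 5  [load 25/39]
  16 → side 6 (new)  [load 16/39]
  19 → side 6  [load 35/39]
6 tape sides opened.

6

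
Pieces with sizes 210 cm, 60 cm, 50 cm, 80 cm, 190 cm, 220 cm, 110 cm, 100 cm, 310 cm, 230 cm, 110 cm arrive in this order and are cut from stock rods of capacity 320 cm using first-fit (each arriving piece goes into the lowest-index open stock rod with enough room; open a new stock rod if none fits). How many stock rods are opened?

  210 → stock rod 1 (new)  [load 210/320]
  60 → stock rod 1  [load 270/320]
  50 → stock rod 1  [load 320/320]
  80 → stock rod 2 (new)  [load 80/320]
  190 → stock rod 2  [load 270/320]
  220 → stock rod 3 (new)  [load 220/320]
  110 → stock rod 4 (new)  [load 110/320]
  100 → stock rod 3  [load 320/320]
  310 → stock rod 5 (new)  [load 310/320]
  230 → stock rod 6 (new)  [load 230/320]
  110 → stock rod 4  [load 220/320]
6 stock rods opened.

6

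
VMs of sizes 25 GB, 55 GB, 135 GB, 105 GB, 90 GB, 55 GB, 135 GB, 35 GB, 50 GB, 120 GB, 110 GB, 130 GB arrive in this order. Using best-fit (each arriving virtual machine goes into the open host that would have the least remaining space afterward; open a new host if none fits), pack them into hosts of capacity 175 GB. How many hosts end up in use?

  25 → host 1 (new)  [load 25/175]
  55 → host 1  [load 80/175]
  135 → host 2 (new)  [load 135/175]
  105 → host 3 (new)  [load 105/175]
  90 → host 1  [load 170/175]
  55 → host 3  [load 160/175]
  135 → host 4 (new)  [load 135/175]
  35 → host 2  [load 170/175]
  50 → host 5 (new)  [load 50/175]
  120 → host 5  [load 170/175]
  110 → host 6 (new)  [load 110/175]
  130 → host 7 (new)  [load 130/175]
7 hosts opened.

7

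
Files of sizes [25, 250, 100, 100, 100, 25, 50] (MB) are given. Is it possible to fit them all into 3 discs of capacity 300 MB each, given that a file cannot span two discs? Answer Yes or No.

Yes

A valid assignment using 3 discs:
  disc 1: 250 + 50 = 300
  disc 2: 100 + 100 + 100 = 300
  disc 3: 25 + 25 = 50
Every load is within 300 MB, so 3 discs suffice.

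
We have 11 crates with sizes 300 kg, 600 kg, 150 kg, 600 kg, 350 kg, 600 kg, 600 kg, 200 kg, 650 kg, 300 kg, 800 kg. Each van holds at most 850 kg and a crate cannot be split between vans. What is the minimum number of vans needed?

Total = 800 + 650 + 600 + 600 + 600 + 600 + 350 + 300 + 300 + 200 + 150 = 5150 kg.
Lower bound: ⌈5150/850⌉ = 7 vans.
A packing using 8 vans:
  van 1: 800 = 800
  van 2: 650 + 200 = 850
  van 3: 600 + 150 = 750
  van 4: 600 = 600
  van 5: 600 = 600
  van 6: 600 = 600
  van 7: 350 + 300 = 650
  van 8: 300 = 300
No arrangement into 7 vans stays within capacity, so 8 is optimal.

8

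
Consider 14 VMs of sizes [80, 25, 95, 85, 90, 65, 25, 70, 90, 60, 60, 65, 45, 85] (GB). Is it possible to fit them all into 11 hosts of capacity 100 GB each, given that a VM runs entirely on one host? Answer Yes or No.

No

Total = 940 GB; ⌈940/100⌉ = 10.
11 VMs each exceed half the capacity and cannot share a host, forcing at least 11 hosts.
The bound of 11 does not rule out 11, but exhaustive search shows no assignment into 11 hosts of capacity 100 GB exists — the minimum is 12.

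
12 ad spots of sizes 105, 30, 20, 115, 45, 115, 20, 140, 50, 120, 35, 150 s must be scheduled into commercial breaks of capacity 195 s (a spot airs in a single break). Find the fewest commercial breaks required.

Total = 150 + 140 + 120 + 115 + 115 + 105 + 50 + 45 + 35 + 30 + 20 + 20 = 945 s.
Lower bound: ⌈945/195⌉ = 5 commercial breaks.
Also, 6 ad spots each exceed 195/2 s, and no two of those can share a break, so at least 6 commercial breaks are needed.
A packing using 6 commercial breaks:
  break 1: 150 + 45 = 195
  break 2: 140 + 50 = 190
  break 3: 120 + 35 + 30 = 185
  break 4: 115 + 20 + 20 = 155
  break 5: 115 = 115
  break 6: 105 = 105
This matches the lower bound, so 6 is optimal.

6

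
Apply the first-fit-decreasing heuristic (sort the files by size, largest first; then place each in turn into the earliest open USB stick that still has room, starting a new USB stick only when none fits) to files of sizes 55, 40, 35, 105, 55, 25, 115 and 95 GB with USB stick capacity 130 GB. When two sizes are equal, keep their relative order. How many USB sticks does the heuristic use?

5

Sorted descending: 115, 105, 95, 55, 55, 40, 35, 25.
  115 → USB stick 1 (new)  [load 115/130]
  105 → USB stick 2 (new)  [load 105/130]
  95 → USB stick 3 (new)  [load 95/130]
  55 → USB stick 4 (new)  [load 55/130]
  55 → USB stick 4  [load 110/130]
  40 → USB stick 5 (new)  [load 40/130]
  35 → USB stick 3  [load 130/130]
  25 → USB stick 2  [load 130/130]
5 USB sticks opened.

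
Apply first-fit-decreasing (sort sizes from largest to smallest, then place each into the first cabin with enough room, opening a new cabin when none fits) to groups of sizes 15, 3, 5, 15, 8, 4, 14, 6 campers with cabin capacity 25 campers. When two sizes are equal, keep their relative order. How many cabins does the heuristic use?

Sorted descending: 15, 15, 14, 8, 6, 5, 4, 3.
  15 → cabin 1 (new)  [load 15/25]
  15 → cabin 2 (new)  [load 15/25]
  14 → cabin 3 (new)  [load 14/25]
  8 → cabin 1  [load 23/25]
  6 → cabin 2  [load 21/25]
  5 → cabin 3  [load 19/25]
  4 → cabin 2  [load 25/25]
  3 → cabin 3  [load 22/25]
3 cabins opened.

3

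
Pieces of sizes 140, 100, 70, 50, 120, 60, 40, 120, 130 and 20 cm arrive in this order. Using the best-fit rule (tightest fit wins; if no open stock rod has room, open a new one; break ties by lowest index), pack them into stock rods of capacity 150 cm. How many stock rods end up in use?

  140 → stock rod 1 (new)  [load 140/150]
  100 → stock rod 2 (new)  [load 100/150]
  70 → stock rod 3 (new)  [load 70/150]
  50 → stock rod 2  [load 150/150]
  120 → stock rod 4 (new)  [load 120/150]
  60 → stock rod 3  [load 130/150]
  40 → stock rod 5 (new)  [load 40/150]
  120 → stock rod 6 (new)  [load 120/150]
  130 → stock rod 7 (new)  [load 130/150]
  20 → stock rod 3  [load 150/150]
7 stock rods opened.

7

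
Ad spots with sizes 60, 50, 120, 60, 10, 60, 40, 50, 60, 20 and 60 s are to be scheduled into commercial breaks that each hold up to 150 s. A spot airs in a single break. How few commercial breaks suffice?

Total = 120 + 60 + 60 + 60 + 60 + 60 + 50 + 50 + 40 + 20 + 10 = 590 s.
Lower bound: ⌈590/150⌉ = 4 commercial breaks.
A packing using 5 commercial breaks:
  break 1: 120 + 20 + 10 = 150
  break 2: 60 + 60 = 120
  break 3: 60 + 60 = 120
  break 4: 60 + 50 + 40 = 150
  break 5: 50 = 50
No arrangement into 4 commercial breaks stays within capacity, so 5 is optimal.

5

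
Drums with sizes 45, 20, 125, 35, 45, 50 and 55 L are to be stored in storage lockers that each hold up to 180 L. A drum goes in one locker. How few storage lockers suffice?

Total = 125 + 55 + 50 + 45 + 45 + 35 + 20 = 375 L.
Lower bound: ⌈375/180⌉ = 3 storage lockers.
A packing using 3 storage lockers:
  locker 1: 125 + 55 = 180
  locker 2: 50 + 45 + 45 + 35 = 175
  locker 3: 20 = 20
This matches the lower bound, so 3 is optimal.

3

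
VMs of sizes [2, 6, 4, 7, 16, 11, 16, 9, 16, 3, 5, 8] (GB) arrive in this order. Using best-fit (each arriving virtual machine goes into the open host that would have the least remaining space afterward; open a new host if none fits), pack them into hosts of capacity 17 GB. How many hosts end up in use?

7

  2 → host 1 (new)  [load 2/17]
  6 → host 1  [load 8/17]
  4 → host 1  [load 12/17]
  7 → host 2 (new)  [load 7/17]
  16 → host 3 (new)  [load 16/17]
  11 → host 4 (new)  [load 11/17]
  16 → host 5 (new)  [load 16/17]
  9 → host 2  [load 16/17]
  16 → host 6 (new)  [load 16/17]
  3 → host 1  [load 15/17]
  5 → host 4  [load 16/17]
  8 → host 7 (new)  [load 8/17]
7 hosts opened.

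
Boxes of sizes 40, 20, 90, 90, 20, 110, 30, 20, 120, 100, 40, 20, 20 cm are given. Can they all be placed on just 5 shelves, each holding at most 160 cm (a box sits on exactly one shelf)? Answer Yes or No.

A valid assignment using 5 shelves:
  shelf 1: 120 + 40 = 160
  shelf 2: 110 + 40 = 150
  shelf 3: 100 + 30 + 20 = 150
  shelf 4: 90 + 20 + 20 + 20 = 150
  shelf 5: 90 + 20 = 110
Every load is within 160 cm, so 5 shelves suffice.

Yes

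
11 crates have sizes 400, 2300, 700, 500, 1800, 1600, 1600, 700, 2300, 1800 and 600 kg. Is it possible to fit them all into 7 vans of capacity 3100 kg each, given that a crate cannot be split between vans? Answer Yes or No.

Yes

A valid assignment using 6 vans:
  van 1: 2300 + 700 = 3000
  van 2: 2300 + 700 = 3000
  van 3: 1800 + 600 + 500 = 2900
  van 4: 1800 + 400 = 2200
  van 5: 1600 = 1600
  van 6: 1600 = 1600
That uses only 6 ≤ 7, so 7 vans are enough.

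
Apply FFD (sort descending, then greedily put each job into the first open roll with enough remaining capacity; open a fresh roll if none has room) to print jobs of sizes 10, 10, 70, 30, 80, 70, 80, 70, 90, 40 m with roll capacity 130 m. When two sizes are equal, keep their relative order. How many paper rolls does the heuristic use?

6

Sorted descending: 90, 80, 80, 70, 70, 70, 40, 30, 10, 10.
  90 → roll 1 (new)  [load 90/130]
  80 → roll 2 (new)  [load 80/130]
  80 → roll 3 (new)  [load 80/130]
  70 → roll 4 (new)  [load 70/130]
  70 → roll 5 (new)  [load 70/130]
  70 → roll 6 (new)  [load 70/130]
  40 → roll 1  [load 130/130]
  30 → roll 2  [load 110/130]
  10 → roll 2  [load 120/130]
  10 → roll 2  [load 130/130]
6 paper rolls opened.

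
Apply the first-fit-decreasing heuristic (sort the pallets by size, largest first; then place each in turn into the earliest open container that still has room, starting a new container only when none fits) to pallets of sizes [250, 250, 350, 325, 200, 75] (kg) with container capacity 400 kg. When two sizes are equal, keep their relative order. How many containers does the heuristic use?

Sorted descending: 350, 325, 250, 250, 200, 75.
  350 → container 1 (new)  [load 350/400]
  325 → container 2 (new)  [load 325/400]
  250 → container 3 (new)  [load 250/400]
  250 → container 4 (new)  [load 250/400]
  200 → container 5 (new)  [load 200/400]
  75 → container 2  [load 400/400]
5 containers opened.

5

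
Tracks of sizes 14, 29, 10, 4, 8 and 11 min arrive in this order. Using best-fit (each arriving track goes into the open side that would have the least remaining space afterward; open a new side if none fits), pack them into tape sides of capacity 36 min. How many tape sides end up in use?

  14 → side 1 (new)  [load 14/36]
  29 → side 2 (new)  [load 29/36]
  10 → side 1  [load 24/36]
  4 → side 2  [load 33/36]
  8 → side 1  [load 32/36]
  11 → side 3 (new)  [load 11/36]
3 tape sides opened.

3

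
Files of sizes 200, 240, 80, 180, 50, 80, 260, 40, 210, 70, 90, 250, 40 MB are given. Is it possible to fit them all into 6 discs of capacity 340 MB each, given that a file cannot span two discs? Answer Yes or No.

Yes

A valid assignment using 6 discs:
  disc 1: 260 + 80 = 340
  disc 2: 250 + 90 = 340
  disc 3: 240 + 80 = 320
  disc 4: 210 + 70 + 50 = 330
  disc 5: 200 + 40 + 40 = 280
  disc 6: 180 = 180
Every load is within 340 MB, so 6 discs suffice.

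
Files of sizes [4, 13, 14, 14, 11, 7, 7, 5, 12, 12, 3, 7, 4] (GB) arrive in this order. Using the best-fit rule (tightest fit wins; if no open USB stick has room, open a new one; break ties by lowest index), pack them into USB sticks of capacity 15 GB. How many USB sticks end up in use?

9

  4 → USB stick 1 (new)  [load 4/15]
  13 → USB stick 2 (new)  [load 13/15]
  14 → USB stick 3 (new)  [load 14/15]
  14 → USB stick 4 (new)  [load 14/15]
  11 → USB stick 1  [load 15/15]
  7 → USB stick 5 (new)  [load 7/15]
  7 → USB stick 5  [load 14/15]
  5 → USB stick 6 (new)  [load 5/15]
  12 → USB stick 7 (new)  [load 12/15]
  12 → USB stick 8 (new)  [load 12/15]
  3 → USB stick 7  [load 15/15]
  7 → USB stick 6  [load 12/15]
  4 → USB stick 9 (new)  [load 4/15]
9 USB sticks opened.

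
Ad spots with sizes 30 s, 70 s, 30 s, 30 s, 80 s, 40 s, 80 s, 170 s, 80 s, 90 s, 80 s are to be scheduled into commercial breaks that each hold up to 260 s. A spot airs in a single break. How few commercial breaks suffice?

Total = 170 + 90 + 80 + 80 + 80 + 80 + 70 + 40 + 30 + 30 + 30 = 780 s.
Lower bound: ⌈780/260⌉ = 3 commercial breaks.
A packing using 3 commercial breaks:
  break 1: 170 + 90 = 260
  break 2: 80 + 80 + 70 + 30 = 260
  break 3: 80 + 80 + 40 + 30 + 30 = 260
This matches the lower bound, so 3 is optimal.

3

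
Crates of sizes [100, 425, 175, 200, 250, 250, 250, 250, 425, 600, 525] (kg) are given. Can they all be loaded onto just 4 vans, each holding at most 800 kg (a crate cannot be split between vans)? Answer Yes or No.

No

Total = 3450 kg; ⌈3450/800⌉ = 5.
At least 5 vans are required, but only 4 are allowed.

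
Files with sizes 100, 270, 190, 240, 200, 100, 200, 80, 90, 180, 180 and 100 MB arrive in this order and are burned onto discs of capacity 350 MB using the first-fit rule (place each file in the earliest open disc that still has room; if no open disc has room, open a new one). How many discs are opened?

  100 → disc 1 (new)  [load 100/350]
  270 → disc 2 (new)  [load 270/350]
  190 → disc 1  [load 290/350]
  240 → disc 3 (new)  [load 240/350]
  200 → disc 4 (new)  [load 200/350]
  100 → disc 3  [load 340/350]
  200 → disc 5 (new)  [load 200/350]
  80 → disc 2  [load 350/350]
  90 → disc 4  [load 290/350]
  180 → disc 6 (new)  [load 180/350]
  180 → disc 7 (new)  [load 180/350]
  100 → disc 5  [load 300/350]
7 discs opened.

7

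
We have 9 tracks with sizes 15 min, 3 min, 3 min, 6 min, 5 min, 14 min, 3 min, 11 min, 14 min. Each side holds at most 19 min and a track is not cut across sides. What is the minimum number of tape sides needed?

5

Total = 15 + 14 + 14 + 11 + 6 + 5 + 3 + 3 + 3 = 74 min.
Lower bound: ⌈74/19⌉ = 4 tape sides.
A packing using 5 tape sides:
  side 1: 15 + 3 = 18
  side 2: 14 + 5 = 19
  side 3: 14 + 3 = 17
  side 4: 11 + 6 = 17
  side 5: 3 = 3
No arrangement into 4 tape sides stays within capacity, so 5 is optimal.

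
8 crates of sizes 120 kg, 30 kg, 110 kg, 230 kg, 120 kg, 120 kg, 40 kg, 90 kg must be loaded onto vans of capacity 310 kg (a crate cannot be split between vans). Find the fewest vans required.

Total = 230 + 120 + 120 + 120 + 110 + 90 + 40 + 30 = 860 kg.
Lower bound: ⌈860/310⌉ = 3 vans.
A packing using 4 vans:
  van 1: 230 + 40 + 30 = 300
  van 2: 120 + 120 = 240
  van 3: 120 + 110 = 230
  van 4: 90 = 90
No arrangement into 3 vans stays within capacity, so 4 is optimal.

4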